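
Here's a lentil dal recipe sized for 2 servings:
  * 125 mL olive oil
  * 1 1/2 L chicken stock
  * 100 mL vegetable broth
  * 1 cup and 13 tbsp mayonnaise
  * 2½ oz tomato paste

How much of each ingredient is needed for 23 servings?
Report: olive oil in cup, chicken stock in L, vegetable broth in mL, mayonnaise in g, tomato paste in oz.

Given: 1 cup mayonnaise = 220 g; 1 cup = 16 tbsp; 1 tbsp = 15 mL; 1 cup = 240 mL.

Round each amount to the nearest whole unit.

olive oil: 6 cup; chicken stock: 17 L; vegetable broth: 1150 mL; mayonnaise: 4586 g; tomato paste: 29 oz

Scaling factor: 23/2 = 11.5.
olive oil: 125 mL × 23/2 ÷ 240 mL/cup ≈ 6 cup
chicken stock: 1.5 L × 23/2 ≈ 17 L
vegetable broth: 100 mL × 23/2 = 1150 mL
mayonnaise: (1 cup + 13 tbsp = 1.8125 cup) × 23/2 × 220 g/cup ≈ 4586 g
tomato paste: 2.5 oz × 23/2 ≈ 29 oz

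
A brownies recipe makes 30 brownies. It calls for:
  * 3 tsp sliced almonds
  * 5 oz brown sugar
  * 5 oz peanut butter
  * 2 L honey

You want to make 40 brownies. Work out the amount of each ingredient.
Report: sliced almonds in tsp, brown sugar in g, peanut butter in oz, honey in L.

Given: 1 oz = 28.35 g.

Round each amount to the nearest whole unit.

sliced almonds: 4 tsp; brown sugar: 189 g; peanut butter: 7 oz; honey: 3 L

Scaling factor: 40/30 = 4/3.
sliced almonds: 3 tsp × 4/3 = 4 tsp
brown sugar: 5 oz × 4/3 × 28.35 g/oz = 189 g
peanut butter: 5 oz × 4/3 ≈ 7 oz
honey: 2 L × 4/3 ≈ 3 L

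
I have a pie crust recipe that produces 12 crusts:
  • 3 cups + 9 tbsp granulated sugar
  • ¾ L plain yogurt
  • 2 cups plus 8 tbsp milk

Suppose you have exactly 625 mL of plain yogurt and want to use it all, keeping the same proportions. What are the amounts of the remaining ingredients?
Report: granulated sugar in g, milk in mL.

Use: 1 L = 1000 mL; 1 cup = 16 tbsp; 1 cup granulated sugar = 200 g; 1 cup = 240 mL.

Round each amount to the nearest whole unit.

The original recipe has 750 mL of plain yogurt, so the scaling factor is 625 ÷ 750 = 5/6.
granulated sugar: (3 cup + 9 tbsp = 3.5625 cup) × 5/6 × 200 g/cup ≈ 594 g
milk: (2 cup + 8 tbsp = 2.5 cup) × 5/6 × 240 mL/cup = 500 mL

granulated sugar: 594 g; milk: 500 mL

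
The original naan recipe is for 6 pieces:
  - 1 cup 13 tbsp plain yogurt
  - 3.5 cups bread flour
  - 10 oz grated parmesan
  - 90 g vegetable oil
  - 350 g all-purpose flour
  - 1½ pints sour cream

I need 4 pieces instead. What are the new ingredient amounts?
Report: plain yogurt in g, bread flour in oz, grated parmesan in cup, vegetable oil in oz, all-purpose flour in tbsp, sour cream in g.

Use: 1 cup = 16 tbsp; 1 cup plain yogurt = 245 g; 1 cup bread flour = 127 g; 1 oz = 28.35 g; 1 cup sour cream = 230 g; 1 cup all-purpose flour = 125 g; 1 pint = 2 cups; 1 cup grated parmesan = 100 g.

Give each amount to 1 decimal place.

Scaling factor: 4/6 = 2/3.
plain yogurt: (1 cup + 13 tbsp = 1.8125 cup) × 2/3 × 245 g/cup ≈ 296.0 g
bread flour: 3.5 cup × 2/3 × 127 g/cup ÷ 28.35 g/oz ≈ 10.5 oz
grated parmesan: 10 oz × 2/3 × 28.35 g/oz ÷ 100 g/cup ≈ 1.9 cup
vegetable oil: 90 g × 2/3 ÷ 28.35 g/oz ≈ 2.1 oz
all-purpose flour: 350 g × 2/3 ÷ 125 g/cup × 16 tbsp/cup ≈ 29.9 tbsp
sour cream: 1.5 pint × 2/3 × 2 cup/pint × 230 g/cup = 460.0 g

plain yogurt: 296.0 g; bread flour: 10.5 oz; grated parmesan: 1.9 cup; vegetable oil: 2.1 oz; all-purpose flour: 29.9 tbsp; sour cream: 460.0 g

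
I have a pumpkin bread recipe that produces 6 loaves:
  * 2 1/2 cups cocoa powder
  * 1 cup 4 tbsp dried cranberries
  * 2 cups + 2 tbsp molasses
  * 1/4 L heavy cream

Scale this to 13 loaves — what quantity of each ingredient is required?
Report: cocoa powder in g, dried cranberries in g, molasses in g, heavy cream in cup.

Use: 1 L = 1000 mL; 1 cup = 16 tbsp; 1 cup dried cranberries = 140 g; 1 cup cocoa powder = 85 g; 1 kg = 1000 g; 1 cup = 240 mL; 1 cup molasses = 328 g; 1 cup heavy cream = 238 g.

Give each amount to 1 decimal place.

cocoa powder: 460.4 g; dried cranberries: 379.2 g; molasses: 1510.2 g; heavy cream: 2.3 cup

Scaling factor: 13/6.
cocoa powder: 2.5 cup × 13/6 × 85 g/cup ≈ 460.4 g
dried cranberries: (1 cup + 4 tbsp = 1.25 cup) × 13/6 × 140 g/cup ≈ 379.2 g
molasses: (2 cup + 2 tbsp = 2.125 cup) × 13/6 × 328 g/cup ≈ 1510.2 g
heavy cream: 0.25 L × 13/6 × 1000 mL/L ÷ 240 mL/cup ≈ 2.3 cup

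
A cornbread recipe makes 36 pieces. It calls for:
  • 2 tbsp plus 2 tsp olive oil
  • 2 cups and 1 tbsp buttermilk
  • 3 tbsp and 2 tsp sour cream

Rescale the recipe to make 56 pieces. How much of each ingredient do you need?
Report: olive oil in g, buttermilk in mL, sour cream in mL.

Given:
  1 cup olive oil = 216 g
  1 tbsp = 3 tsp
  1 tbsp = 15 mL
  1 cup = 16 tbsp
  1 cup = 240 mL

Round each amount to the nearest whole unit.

Scaling factor: 56/36 = 14/9.
olive oil: (2 tbsp + 2 tsp = 8/3 tbsp) × 14/9 ÷ 16 tbsp/cup × 216 g/cup = 56 g
buttermilk: (2 cup + 1 tbsp = 2.0625 cup) × 14/9 × 240 mL/cup = 770 mL
sour cream: (3 tbsp + 2 tsp = 11/3 tbsp) × 14/9 × 15 mL/tbsp ≈ 86 mL

olive oil: 56 g; buttermilk: 770 mL; sour cream: 86 mL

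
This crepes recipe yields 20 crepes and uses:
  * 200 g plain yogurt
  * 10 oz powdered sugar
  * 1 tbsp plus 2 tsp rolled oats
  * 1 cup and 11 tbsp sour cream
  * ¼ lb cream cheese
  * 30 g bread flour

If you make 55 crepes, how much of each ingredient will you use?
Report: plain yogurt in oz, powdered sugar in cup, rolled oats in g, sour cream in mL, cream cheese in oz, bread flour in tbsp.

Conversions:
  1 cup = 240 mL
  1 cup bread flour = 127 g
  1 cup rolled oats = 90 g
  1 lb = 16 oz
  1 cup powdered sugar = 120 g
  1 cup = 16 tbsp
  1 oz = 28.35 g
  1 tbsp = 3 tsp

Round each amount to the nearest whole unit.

plain yogurt: 19 oz; powdered sugar: 6 cup; rolled oats: 26 g; sour cream: 1114 mL; cream cheese: 11 oz; bread flour: 10 tbsp

Scaling factor: 55/20 = 11/4 = 2.75.
plain yogurt: 200 g × 11/4 ÷ 28.35 g/oz ≈ 19 oz
powdered sugar: 10 oz × 11/4 × 28.35 g/oz ÷ 120 g/cup ≈ 6 cup
rolled oats: (1 tbsp + 2 tsp = 5/3 tbsp) × 11/4 ÷ 16 tbsp/cup × 90 g/cup ≈ 26 g
sour cream: (1 cup + 11 tbsp = 1.6875 cup) × 11/4 × 240 mL/cup ≈ 1114 mL
cream cheese: 0.25 lb × 11/4 × 16 oz/lb = 11 oz
bread flour: 30 g × 11/4 ÷ 127 g/cup × 16 tbsp/cup ≈ 10 tbsp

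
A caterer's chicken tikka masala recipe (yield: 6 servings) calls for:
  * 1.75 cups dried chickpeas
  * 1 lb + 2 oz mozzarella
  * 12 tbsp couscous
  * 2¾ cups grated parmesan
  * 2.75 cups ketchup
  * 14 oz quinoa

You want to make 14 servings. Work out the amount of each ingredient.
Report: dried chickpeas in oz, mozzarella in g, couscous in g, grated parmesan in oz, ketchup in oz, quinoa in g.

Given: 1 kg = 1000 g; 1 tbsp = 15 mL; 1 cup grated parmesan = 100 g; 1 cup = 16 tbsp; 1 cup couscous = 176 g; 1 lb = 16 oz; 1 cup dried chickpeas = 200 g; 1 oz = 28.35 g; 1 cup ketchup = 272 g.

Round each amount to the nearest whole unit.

Scaling factor: 14/6 = 7/3.
dried chickpeas: 1.75 cup × 7/3 × 200 g/cup ÷ 28.35 g/oz ≈ 29 oz
mozzarella: (1 lb + 2 oz = 1.125 lb) × 7/3 × 16 oz/lb × 28.35 g/oz ≈ 1191 g
couscous: 12 tbsp × 7/3 ÷ 16 tbsp/cup × 176 g/cup = 308 g
grated parmesan: 2.75 cup × 7/3 × 100 g/cup ÷ 28.35 g/oz ≈ 23 oz
ketchup: 2.75 cup × 7/3 × 272 g/cup ÷ 28.35 g/oz ≈ 62 oz
quinoa: 14 oz × 7/3 × 28.35 g/oz ≈ 926 g

dried chickpeas: 29 oz; mozzarella: 1191 g; couscous: 308 g; grated parmesan: 23 oz; ketchup: 62 oz; quinoa: 926 g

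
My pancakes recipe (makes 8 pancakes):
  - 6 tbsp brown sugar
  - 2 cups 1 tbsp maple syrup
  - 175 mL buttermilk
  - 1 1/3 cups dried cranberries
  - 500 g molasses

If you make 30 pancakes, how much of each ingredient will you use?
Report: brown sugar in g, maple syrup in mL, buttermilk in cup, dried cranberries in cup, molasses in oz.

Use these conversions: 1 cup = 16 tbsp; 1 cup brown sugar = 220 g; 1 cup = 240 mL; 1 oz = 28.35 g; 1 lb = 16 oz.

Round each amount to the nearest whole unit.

Scaling factor: 30/8 = 15/4 = 3.75.
brown sugar: 6 tbsp × 15/4 ÷ 16 tbsp/cup × 220 g/cup ≈ 309 g
maple syrup: (2 cup + 1 tbsp = 2.0625 cup) × 15/4 × 240 mL/cup ≈ 1856 mL
buttermilk: 175 mL × 15/4 ÷ 240 mL/cup ≈ 3 cup
dried cranberries: 4/3 cup × 15/4 = 5 cup
molasses: 500 g × 15/4 ÷ 28.35 g/oz ≈ 66 oz

brown sugar: 309 g; maple syrup: 1856 mL; buttermilk: 3 cup; dried cranberries: 5 cup; molasses: 66 oz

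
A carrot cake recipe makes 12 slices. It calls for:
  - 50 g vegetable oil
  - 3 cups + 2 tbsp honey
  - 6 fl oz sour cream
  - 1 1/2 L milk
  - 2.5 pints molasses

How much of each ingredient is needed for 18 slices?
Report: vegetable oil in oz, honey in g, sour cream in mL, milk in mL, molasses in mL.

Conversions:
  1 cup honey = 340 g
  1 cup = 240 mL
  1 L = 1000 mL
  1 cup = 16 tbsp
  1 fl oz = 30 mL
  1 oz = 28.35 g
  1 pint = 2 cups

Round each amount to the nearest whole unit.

Scaling factor: 18/12 = 3/2 = 1.5.
vegetable oil: 50 g × 3/2 ÷ 28.35 g/oz ≈ 3 oz
honey: (3 cup + 2 tbsp = 3.125 cup) × 3/2 × 340 g/cup ≈ 1594 g
sour cream: 6 fl oz × 3/2 × 30 mL/fl oz = 270 mL
milk: 1.5 L × 3/2 × 1000 mL/L = 2250 mL
molasses: 2.5 pint × 3/2 × 2 cup/pint × 240 mL/cup = 1800 mL

vegetable oil: 3 oz; honey: 1594 g; sour cream: 270 mL; milk: 2250 mL; molasses: 1800 mL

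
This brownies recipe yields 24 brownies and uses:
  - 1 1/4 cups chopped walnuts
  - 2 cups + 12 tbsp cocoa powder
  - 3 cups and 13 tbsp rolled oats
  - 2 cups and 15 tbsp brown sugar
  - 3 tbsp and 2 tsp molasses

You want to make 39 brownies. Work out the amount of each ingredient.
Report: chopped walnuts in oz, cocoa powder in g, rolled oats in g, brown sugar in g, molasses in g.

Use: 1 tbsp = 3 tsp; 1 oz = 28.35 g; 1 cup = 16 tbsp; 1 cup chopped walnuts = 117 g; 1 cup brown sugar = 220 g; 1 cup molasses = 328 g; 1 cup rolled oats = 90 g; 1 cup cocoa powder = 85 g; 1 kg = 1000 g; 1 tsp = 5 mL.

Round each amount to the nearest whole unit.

Scaling factor: 39/24 = 13/8 = 1.625.
chopped walnuts: 1.25 cup × 13/8 × 117 g/cup ÷ 28.35 g/oz ≈ 8 oz
cocoa powder: (2 cup + 12 tbsp = 2.75 cup) × 13/8 × 85 g/cup ≈ 380 g
rolled oats: (3 cup + 13 tbsp = 3.8125 cup) × 13/8 × 90 g/cup ≈ 558 g
brown sugar: (2 cup + 15 tbsp = 2.9375 cup) × 13/8 × 220 g/cup ≈ 1050 g
molasses: (3 tbsp + 2 tsp = 11/3 tbsp) × 13/8 ÷ 16 tbsp/cup × 328 g/cup ≈ 122 g

chopped walnuts: 8 oz; cocoa powder: 380 g; rolled oats: 558 g; brown sugar: 1050 g; molasses: 122 g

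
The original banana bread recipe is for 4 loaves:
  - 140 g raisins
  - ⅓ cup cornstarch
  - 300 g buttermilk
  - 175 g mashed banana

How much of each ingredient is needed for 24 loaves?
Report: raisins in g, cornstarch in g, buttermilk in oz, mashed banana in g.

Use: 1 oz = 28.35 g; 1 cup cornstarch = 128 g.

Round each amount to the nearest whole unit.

raisins: 840 g; cornstarch: 256 g; buttermilk: 63 oz; mashed banana: 1050 g

Scaling factor: 24/4 = 6.
raisins: 140 g × 6 = 840 g
cornstarch: 1/3 cup × 6 × 128 g/cup = 256 g
buttermilk: 300 g × 6 ÷ 28.35 g/oz ≈ 63 oz
mashed banana: 175 g × 6 = 1050 g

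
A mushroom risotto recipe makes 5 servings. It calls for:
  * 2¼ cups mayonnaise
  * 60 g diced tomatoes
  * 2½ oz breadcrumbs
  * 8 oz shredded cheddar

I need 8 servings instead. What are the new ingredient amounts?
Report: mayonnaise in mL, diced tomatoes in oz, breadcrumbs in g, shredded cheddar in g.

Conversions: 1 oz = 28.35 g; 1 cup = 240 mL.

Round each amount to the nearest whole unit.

mayonnaise: 864 mL; diced tomatoes: 3 oz; breadcrumbs: 113 g; shredded cheddar: 363 g

Scaling factor: 8/5 = 1.6.
mayonnaise: 2.25 cup × 8/5 × 240 mL/cup = 864 mL
diced tomatoes: 60 g × 8/5 ÷ 28.35 g/oz ≈ 3 oz
breadcrumbs: 2.5 oz × 8/5 × 28.35 g/oz ≈ 113 g
shredded cheddar: 8 oz × 8/5 × 28.35 g/oz ≈ 363 g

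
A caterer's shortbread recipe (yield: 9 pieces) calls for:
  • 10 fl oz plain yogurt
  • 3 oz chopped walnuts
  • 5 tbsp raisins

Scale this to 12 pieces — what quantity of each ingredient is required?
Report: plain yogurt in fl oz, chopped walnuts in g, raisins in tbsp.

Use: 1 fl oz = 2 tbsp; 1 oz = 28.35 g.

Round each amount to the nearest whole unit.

Scaling factor: 12/9 = 4/3.
plain yogurt: 10 fl oz × 4/3 ≈ 13 fl oz
chopped walnuts: 3 oz × 4/3 × 28.35 g/oz ≈ 113 g
raisins: 5 tbsp × 4/3 ≈ 7 tbsp

plain yogurt: 13 fl oz; chopped walnuts: 113 g; raisins: 7 tbsp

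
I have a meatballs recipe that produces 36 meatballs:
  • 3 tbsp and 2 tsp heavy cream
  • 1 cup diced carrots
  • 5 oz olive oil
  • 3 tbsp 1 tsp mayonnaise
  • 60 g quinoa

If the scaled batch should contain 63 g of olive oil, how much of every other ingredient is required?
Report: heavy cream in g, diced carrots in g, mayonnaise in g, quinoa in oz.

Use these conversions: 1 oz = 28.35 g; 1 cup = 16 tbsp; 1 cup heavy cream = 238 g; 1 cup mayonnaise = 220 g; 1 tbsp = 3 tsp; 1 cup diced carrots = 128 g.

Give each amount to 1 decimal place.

The original recipe has 141.75 g of olive oil, so the scaling factor is 63 ÷ 141.75 = 4/9.
heavy cream: (3 tbsp + 2 tsp = 11/3 tbsp) × 4/9 ÷ 16 tbsp/cup × 238 g/cup ≈ 24.2 g
diced carrots: 1 cup × 4/9 × 128 g/cup ≈ 56.9 g
mayonnaise: (3 tbsp + 1 tsp = 10/3 tbsp) × 4/9 ÷ 16 tbsp/cup × 220 g/cup ≈ 20.4 g
quinoa: 60 g × 4/9 ÷ 28.35 g/oz ≈ 0.9 oz

heavy cream: 24.2 g; diced carrots: 56.9 g; mayonnaise: 20.4 g; quinoa: 0.9 oz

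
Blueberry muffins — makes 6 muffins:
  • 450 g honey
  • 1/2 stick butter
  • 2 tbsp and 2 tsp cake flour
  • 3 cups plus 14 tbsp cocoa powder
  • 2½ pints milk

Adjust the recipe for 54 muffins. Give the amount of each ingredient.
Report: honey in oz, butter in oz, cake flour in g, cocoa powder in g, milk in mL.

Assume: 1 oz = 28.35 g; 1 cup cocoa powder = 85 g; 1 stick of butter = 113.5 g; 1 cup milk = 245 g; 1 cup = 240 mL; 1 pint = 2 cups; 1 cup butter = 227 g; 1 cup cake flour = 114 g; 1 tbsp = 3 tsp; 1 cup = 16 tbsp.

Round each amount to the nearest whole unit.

Scaling factor: 54/6 = 9.
honey: 450 g × 9 ÷ 28.35 g/oz ≈ 143 oz
butter: 0.5 stick × 9 × 113.5 g/stick ÷ 28.35 g/oz ≈ 18 oz
cake flour: (2 tbsp + 2 tsp = 8/3 tbsp) × 9 ÷ 16 tbsp/cup × 114 g/cup = 171 g
cocoa powder: (3 cup + 14 tbsp = 3.875 cup) × 9 × 85 g/cup ≈ 2964 g
milk: 2.5 pint × 9 × 2 cup/pint × 240 mL/cup = 10800 mL

honey: 143 oz; butter: 18 oz; cake flour: 171 g; cocoa powder: 2964 g; milk: 10800 mL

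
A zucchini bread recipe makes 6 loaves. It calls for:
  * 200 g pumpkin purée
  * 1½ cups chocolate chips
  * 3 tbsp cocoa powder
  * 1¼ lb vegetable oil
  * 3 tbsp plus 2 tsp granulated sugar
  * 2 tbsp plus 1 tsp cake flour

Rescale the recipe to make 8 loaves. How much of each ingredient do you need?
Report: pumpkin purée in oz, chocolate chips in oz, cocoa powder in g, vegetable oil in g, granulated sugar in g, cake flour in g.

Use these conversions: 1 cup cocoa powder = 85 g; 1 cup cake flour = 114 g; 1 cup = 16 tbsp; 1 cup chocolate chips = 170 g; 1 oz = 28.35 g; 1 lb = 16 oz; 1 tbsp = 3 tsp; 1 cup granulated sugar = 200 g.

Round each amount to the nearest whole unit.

Scaling factor: 8/6 = 4/3.
pumpkin purée: 200 g × 4/3 ÷ 28.35 g/oz ≈ 9 oz
chocolate chips: 1.5 cup × 4/3 × 170 g/cup ÷ 28.35 g/oz ≈ 12 oz
cocoa powder: 3 tbsp × 4/3 ÷ 16 tbsp/cup × 85 g/cup ≈ 21 g
vegetable oil: 1.25 lb × 4/3 × 16 oz/lb × 28.35 g/oz = 756 g
granulated sugar: (3 tbsp + 2 tsp = 11/3 tbsp) × 4/3 ÷ 16 tbsp/cup × 200 g/cup ≈ 61 g
cake flour: (2 tbsp + 1 tsp = 7/3 tbsp) × 4/3 ÷ 16 tbsp/cup × 114 g/cup ≈ 22 g

pumpkin purée: 9 oz; chocolate chips: 12 oz; cocoa powder: 21 g; vegetable oil: 756 g; granulated sugar: 61 g; cake flour: 22 g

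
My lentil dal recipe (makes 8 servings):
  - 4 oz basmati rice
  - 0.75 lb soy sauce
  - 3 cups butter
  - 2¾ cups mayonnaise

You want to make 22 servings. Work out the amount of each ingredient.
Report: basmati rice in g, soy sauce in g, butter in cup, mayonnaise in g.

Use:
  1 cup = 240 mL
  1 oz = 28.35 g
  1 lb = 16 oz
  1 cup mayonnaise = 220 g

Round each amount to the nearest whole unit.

Scaling factor: 22/8 = 11/4 = 2.75.
basmati rice: 4 oz × 11/4 × 28.35 g/oz ≈ 312 g
soy sauce: 0.75 lb × 11/4 × 16 oz/lb × 28.35 g/oz ≈ 936 g
butter: 3 cup × 11/4 ≈ 8 cup
mayonnaise: 2.75 cup × 11/4 × 220 g/cup ≈ 1664 g

basmati rice: 312 g; soy sauce: 936 g; butter: 8 cup; mayonnaise: 1664 g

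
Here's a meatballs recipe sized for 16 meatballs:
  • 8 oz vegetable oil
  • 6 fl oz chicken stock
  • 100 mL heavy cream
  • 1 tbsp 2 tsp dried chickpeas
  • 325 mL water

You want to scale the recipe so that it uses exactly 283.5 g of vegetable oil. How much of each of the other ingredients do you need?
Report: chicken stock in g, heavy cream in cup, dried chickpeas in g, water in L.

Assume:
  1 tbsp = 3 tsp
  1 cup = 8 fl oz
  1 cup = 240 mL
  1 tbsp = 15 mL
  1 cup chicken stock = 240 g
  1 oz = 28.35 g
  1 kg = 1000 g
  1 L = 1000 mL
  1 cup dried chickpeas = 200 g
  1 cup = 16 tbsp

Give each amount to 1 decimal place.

chicken stock: 225.0 g; heavy cream: 0.5 cup; dried chickpeas: 26.0 g; water: 0.4 L

The original recipe has 226.8 g of vegetable oil, so the scaling factor is 283.5 ÷ 226.8 = 5/4 = 1.25.
chicken stock: 6 fl oz × 5/4 ÷ 8 fl oz/cup × 240 g/cup = 225.0 g
heavy cream: 100 mL × 5/4 ÷ 240 mL/cup ≈ 0.5 cup
dried chickpeas: (1 tbsp + 2 tsp = 5/3 tbsp) × 5/4 ÷ 16 tbsp/cup × 200 g/cup ≈ 26.0 g
water: 325 mL × 5/4 ÷ 1000 mL/L ≈ 0.4 L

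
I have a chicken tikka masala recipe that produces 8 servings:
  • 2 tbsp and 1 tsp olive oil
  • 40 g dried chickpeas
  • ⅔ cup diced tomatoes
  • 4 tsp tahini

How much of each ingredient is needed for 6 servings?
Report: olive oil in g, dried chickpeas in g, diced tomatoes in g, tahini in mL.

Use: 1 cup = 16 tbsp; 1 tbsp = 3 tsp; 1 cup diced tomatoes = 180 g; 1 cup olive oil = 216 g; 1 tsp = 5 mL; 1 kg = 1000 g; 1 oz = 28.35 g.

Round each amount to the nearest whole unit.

Scaling factor: 6/8 = 3/4 = 0.75.
olive oil: (2 tbsp + 1 tsp = 7/3 tbsp) × 3/4 ÷ 16 tbsp/cup × 216 g/cup ≈ 24 g
dried chickpeas: 40 g × 3/4 = 30 g
diced tomatoes: 2/3 cup × 3/4 × 180 g/cup = 90 g
tahini: 4 tsp × 3/4 × 5 mL/tsp = 15 mL

olive oil: 24 g; dried chickpeas: 30 g; diced tomatoes: 90 g; tahini: 15 mL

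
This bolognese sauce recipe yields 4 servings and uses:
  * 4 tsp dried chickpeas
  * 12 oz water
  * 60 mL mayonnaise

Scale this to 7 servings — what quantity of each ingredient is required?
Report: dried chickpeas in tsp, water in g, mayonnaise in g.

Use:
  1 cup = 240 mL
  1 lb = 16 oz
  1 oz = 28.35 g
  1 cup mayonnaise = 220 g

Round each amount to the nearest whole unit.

Scaling factor: 7/4 = 1.75.
dried chickpeas: 4 tsp × 7/4 = 7 tsp
water: 12 oz × 7/4 × 28.35 g/oz ≈ 595 g
mayonnaise: 60 mL × 7/4 ÷ 240 mL/cup × 220 g/cup ≈ 96 g

dried chickpeas: 7 tsp; water: 595 g; mayonnaise: 96 g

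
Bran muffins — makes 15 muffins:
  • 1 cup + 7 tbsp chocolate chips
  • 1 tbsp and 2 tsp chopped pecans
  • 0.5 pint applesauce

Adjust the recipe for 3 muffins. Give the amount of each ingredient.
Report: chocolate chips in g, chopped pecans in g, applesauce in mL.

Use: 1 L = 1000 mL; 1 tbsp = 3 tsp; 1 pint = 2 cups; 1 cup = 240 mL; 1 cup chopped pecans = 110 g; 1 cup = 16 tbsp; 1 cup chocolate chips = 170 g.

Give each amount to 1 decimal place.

Scaling factor: 3/15 = 1/5 = 0.2.
chocolate chips: (1 cup + 7 tbsp = 1.4375 cup) × 1/5 × 170 g/cup ≈ 48.9 g
chopped pecans: (1 tbsp + 2 tsp = 5/3 tbsp) × 1/5 ÷ 16 tbsp/cup × 110 g/cup ≈ 2.3 g
applesauce: 0.5 pint × 1/5 × 2 cup/pint × 240 mL/cup = 48.0 mL

chocolate chips: 48.9 g; chopped pecans: 2.3 g; applesauce: 48.0 mL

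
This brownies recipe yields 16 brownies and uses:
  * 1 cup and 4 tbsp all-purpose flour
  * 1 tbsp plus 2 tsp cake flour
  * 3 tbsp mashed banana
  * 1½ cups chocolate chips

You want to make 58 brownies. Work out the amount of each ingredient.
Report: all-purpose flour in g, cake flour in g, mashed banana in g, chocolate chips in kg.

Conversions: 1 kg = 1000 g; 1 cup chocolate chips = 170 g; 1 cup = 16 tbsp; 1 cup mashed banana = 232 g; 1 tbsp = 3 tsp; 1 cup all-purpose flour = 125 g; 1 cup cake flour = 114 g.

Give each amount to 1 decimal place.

all-purpose flour: 566.4 g; cake flour: 43.0 g; mashed banana: 157.7 g; chocolate chips: 0.9 kg

Scaling factor: 58/16 = 29/8 = 3.625.
all-purpose flour: (1 cup + 4 tbsp = 1.25 cup) × 29/8 × 125 g/cup ≈ 566.4 g
cake flour: (1 tbsp + 2 tsp = 5/3 tbsp) × 29/8 ÷ 16 tbsp/cup × 114 g/cup ≈ 43.0 g
mashed banana: 3 tbsp × 29/8 ÷ 16 tbsp/cup × 232 g/cup ≈ 157.7 g
chocolate chips: 1.5 cup × 29/8 × 170 g/cup ÷ 1000 g/kg ≈ 0.9 kg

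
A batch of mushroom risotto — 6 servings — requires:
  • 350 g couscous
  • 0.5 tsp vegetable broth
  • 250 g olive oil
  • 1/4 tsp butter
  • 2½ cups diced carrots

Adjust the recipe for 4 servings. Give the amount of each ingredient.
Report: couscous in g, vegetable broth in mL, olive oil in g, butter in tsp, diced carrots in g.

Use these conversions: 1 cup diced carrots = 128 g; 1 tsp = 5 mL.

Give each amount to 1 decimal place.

couscous: 233.3 g; vegetable broth: 1.7 mL; olive oil: 166.7 g; butter: 0.2 tsp; diced carrots: 213.3 g

Scaling factor: 4/6 = 2/3.
couscous: 350 g × 2/3 ≈ 233.3 g
vegetable broth: 0.5 tsp × 2/3 × 5 mL/tsp ≈ 1.7 mL
olive oil: 250 g × 2/3 ≈ 166.7 g
butter: 0.25 tsp × 2/3 ≈ 0.2 tsp
diced carrots: 2.5 cup × 2/3 × 128 g/cup ≈ 213.3 g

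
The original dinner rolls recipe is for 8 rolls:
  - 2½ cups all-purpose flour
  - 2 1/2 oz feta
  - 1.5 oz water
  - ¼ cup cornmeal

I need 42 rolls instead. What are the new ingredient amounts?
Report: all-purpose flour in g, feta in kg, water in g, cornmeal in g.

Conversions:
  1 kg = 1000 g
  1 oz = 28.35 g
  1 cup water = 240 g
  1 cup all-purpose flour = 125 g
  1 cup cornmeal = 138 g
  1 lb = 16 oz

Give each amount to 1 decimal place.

Scaling factor: 42/8 = 21/4 = 5.25.
all-purpose flour: 2.5 cup × 21/4 × 125 g/cup ≈ 1640.6 g
feta: 2.5 oz × 21/4 × 28.35 g/oz ÷ 1000 g/kg ≈ 0.4 kg
water: 1.5 oz × 21/4 × 28.35 g/oz ≈ 223.3 g
cornmeal: 0.25 cup × 21/4 × 138 g/cup ≈ 181.1 g

all-purpose flour: 1640.6 g; feta: 0.4 kg; water: 223.3 g; cornmeal: 181.1 g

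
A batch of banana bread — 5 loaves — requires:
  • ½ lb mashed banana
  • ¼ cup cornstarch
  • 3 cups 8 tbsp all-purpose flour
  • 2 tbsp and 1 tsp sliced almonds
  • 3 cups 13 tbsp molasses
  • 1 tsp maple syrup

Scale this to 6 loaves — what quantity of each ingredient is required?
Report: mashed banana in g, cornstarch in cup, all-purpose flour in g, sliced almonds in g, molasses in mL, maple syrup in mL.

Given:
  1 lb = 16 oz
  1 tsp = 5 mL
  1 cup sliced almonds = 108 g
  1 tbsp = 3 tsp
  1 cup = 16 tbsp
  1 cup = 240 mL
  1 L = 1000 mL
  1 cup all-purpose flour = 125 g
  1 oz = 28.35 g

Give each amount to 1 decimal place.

Scaling factor: 6/5 = 1.2.
mashed banana: 0.5 lb × 6/5 × 16 oz/lb × 28.35 g/oz ≈ 272.2 g
cornstarch: 0.25 cup × 6/5 = 0.3 cup
all-purpose flour: (3 cup + 8 tbsp = 3.5 cup) × 6/5 × 125 g/cup = 525.0 g
sliced almonds: (2 tbsp + 1 tsp = 7/3 tbsp) × 6/5 ÷ 16 tbsp/cup × 108 g/cup = 18.9 g
molasses: (3 cup + 13 tbsp = 3.8125 cup) × 6/5 × 240 mL/cup = 1098.0 mL
maple syrup: 1 tsp × 6/5 × 5 mL/tsp = 6.0 mL

mashed banana: 272.2 g; cornstarch: 0.3 cup; all-purpose flour: 525.0 g; sliced almonds: 18.9 g; molasses: 1098.0 mL; maple syrup: 6.0 mL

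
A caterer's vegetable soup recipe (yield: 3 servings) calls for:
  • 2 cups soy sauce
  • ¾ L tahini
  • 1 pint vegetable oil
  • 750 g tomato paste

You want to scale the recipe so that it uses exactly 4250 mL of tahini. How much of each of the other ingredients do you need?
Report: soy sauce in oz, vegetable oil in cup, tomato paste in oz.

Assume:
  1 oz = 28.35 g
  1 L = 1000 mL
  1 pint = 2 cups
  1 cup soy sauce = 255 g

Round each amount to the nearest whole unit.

soy sauce: 102 oz; vegetable oil: 11 cup; tomato paste: 150 oz

The original recipe has 750 mL of tahini, so the scaling factor is 4250 ÷ 750 = 17/3.
soy sauce: 2 cup × 17/3 × 255 g/cup ÷ 28.35 g/oz ≈ 102 oz
vegetable oil: 1 pint × 17/3 × 2 cup/pint ≈ 11 cup
tomato paste: 750 g × 17/3 ÷ 28.35 g/oz ≈ 150 oz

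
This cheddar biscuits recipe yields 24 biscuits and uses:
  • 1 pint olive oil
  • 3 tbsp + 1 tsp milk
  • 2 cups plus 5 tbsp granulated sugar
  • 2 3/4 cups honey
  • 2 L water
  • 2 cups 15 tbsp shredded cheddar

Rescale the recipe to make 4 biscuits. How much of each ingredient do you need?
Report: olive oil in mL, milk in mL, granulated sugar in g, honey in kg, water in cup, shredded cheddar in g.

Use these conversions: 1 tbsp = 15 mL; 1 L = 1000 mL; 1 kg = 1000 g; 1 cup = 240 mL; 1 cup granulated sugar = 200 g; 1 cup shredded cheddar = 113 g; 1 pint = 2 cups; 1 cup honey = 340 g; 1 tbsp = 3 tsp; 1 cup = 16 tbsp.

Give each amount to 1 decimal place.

Scaling factor: 4/24 = 1/6.
olive oil: 1 pint × 1/6 × 2 cup/pint × 240 mL/cup = 80.0 mL
milk: (3 tbsp + 1 tsp = 10/3 tbsp) × 1/6 × 15 mL/tbsp ≈ 8.3 mL
granulated sugar: (2 cup + 5 tbsp = 2.3125 cup) × 1/6 × 200 g/cup ≈ 77.1 g
honey: 2.75 cup × 1/6 × 340 g/cup ÷ 1000 g/kg ≈ 0.2 kg
water: 2 L × 1/6 × 1000 mL/L ÷ 240 mL/cup ≈ 1.4 cup
shredded cheddar: (2 cup + 15 tbsp = 2.9375 cup) × 1/6 × 113 g/cup ≈ 55.3 g

olive oil: 80.0 mL; milk: 8.3 mL; granulated sugar: 77.1 g; honey: 0.2 kg; water: 1.4 cup; shredded cheddar: 55.3 g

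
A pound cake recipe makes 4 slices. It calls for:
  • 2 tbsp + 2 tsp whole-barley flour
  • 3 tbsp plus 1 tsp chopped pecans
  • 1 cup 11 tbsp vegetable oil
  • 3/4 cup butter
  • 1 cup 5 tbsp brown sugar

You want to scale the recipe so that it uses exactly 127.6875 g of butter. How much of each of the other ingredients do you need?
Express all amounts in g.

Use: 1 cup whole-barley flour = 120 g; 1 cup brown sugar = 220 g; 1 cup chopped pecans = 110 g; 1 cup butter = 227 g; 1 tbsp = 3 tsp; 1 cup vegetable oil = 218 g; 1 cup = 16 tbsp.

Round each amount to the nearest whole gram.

The original recipe has 170.25 g of butter, so the scaling factor is 127.6875 ÷ 170.25 = 3/4 = 0.75.
whole-barley flour: (2 tbsp + 2 tsp = 8/3 tbsp) × 3/4 ÷ 16 tbsp/cup × 120 g/cup = 15 g
chopped pecans: (3 tbsp + 1 tsp = 10/3 tbsp) × 3/4 ÷ 16 tbsp/cup × 110 g/cup ≈ 17 g
vegetable oil: (1 cup + 11 tbsp = 1.6875 cup) × 3/4 × 218 g/cup ≈ 276 g
brown sugar: (1 cup + 5 tbsp = 1.3125 cup) × 3/4 × 220 g/cup ≈ 217 g

whole-barley flour: 15 g; chopped pecans: 17 g; vegetable oil: 276 g; brown sugar: 217 g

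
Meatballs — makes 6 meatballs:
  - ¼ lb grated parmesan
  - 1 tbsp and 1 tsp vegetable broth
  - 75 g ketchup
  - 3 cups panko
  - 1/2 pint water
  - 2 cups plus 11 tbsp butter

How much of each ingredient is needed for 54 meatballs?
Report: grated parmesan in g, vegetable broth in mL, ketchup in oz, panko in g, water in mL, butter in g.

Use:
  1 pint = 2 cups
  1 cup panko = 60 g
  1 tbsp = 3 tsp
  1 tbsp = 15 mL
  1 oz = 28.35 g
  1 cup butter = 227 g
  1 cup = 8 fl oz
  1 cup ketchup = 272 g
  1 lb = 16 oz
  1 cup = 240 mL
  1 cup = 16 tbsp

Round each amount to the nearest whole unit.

Scaling factor: 54/6 = 9.
grated parmesan: 0.25 lb × 9 × 16 oz/lb × 28.35 g/oz ≈ 1021 g
vegetable broth: (1 tbsp + 1 tsp = 4/3 tbsp) × 9 × 15 mL/tbsp = 180 mL
ketchup: 75 g × 9 ÷ 28.35 g/oz ≈ 24 oz
panko: 3 cup × 9 × 60 g/cup = 1620 g
water: 0.5 pint × 9 × 2 cup/pint × 240 mL/cup = 2160 mL
butter: (2 cup + 11 tbsp = 2.6875 cup) × 9 × 227 g/cup ≈ 5491 g

grated parmesan: 1021 g; vegetable broth: 180 mL; ketchup: 24 oz; panko: 1620 g; water: 2160 mL; butter: 5491 g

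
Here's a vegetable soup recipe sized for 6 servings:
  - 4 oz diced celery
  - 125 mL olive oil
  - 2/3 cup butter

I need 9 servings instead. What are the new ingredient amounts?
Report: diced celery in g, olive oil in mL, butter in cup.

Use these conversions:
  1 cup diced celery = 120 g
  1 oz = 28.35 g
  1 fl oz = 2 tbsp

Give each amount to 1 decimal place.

Scaling factor: 9/6 = 3/2 = 1.5.
diced celery: 4 oz × 3/2 × 28.35 g/oz = 170.1 g
olive oil: 125 mL × 3/2 = 187.5 mL
butter: 2/3 cup × 3/2 = 1.0 cup

diced celery: 170.1 g; olive oil: 187.5 mL; butter: 1.0 cup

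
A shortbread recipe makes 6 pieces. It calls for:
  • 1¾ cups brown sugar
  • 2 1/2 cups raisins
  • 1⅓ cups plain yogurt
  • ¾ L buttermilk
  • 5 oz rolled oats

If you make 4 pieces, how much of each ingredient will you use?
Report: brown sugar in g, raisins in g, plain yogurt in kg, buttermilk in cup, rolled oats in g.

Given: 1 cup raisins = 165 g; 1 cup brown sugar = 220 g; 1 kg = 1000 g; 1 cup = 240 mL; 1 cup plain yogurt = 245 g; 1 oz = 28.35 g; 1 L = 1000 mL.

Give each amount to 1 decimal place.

Scaling factor: 4/6 = 2/3.
brown sugar: 1.75 cup × 2/3 × 220 g/cup ≈ 256.7 g
raisins: 2.5 cup × 2/3 × 165 g/cup = 275.0 g
plain yogurt: 4/3 cup × 2/3 × 245 g/cup ÷ 1000 g/kg ≈ 0.2 kg
buttermilk: 0.75 L × 2/3 × 1000 mL/L ÷ 240 mL/cup ≈ 2.1 cup
rolled oats: 5 oz × 2/3 × 28.35 g/oz = 94.5 g

brown sugar: 256.7 g; raisins: 275.0 g; plain yogurt: 0.2 kg; buttermilk: 2.1 cup; rolled oats: 94.5 g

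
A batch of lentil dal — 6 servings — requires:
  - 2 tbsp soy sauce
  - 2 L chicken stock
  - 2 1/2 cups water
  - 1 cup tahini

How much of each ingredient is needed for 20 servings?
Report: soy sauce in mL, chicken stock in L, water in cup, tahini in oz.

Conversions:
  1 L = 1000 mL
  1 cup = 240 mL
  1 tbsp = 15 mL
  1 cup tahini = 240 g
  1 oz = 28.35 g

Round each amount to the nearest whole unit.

soy sauce: 100 mL; chicken stock: 7 L; water: 8 cup; tahini: 28 oz

Scaling factor: 20/6 = 10/3.
soy sauce: 2 tbsp × 10/3 × 15 mL/tbsp = 100 mL
chicken stock: 2 L × 10/3 ≈ 7 L
water: 2.5 cup × 10/3 ≈ 8 cup
tahini: 1 cup × 10/3 × 240 g/cup ÷ 28.35 g/oz ≈ 28 oz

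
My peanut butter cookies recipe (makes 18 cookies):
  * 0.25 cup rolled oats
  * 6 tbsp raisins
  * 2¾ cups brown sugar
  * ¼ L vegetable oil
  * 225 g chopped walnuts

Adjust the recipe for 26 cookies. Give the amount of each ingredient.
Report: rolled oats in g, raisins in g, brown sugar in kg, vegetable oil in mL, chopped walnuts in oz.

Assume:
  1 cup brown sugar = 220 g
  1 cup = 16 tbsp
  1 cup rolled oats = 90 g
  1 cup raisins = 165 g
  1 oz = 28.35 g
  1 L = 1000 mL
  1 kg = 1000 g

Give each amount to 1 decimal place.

rolled oats: 32.5 g; raisins: 89.4 g; brown sugar: 0.9 kg; vegetable oil: 361.1 mL; chopped walnuts: 11.5 oz

Scaling factor: 26/18 = 13/9.
rolled oats: 0.25 cup × 13/9 × 90 g/cup = 32.5 g
raisins: 6 tbsp × 13/9 ÷ 16 tbsp/cup × 165 g/cup ≈ 89.4 g
brown sugar: 2.75 cup × 13/9 × 220 g/cup ÷ 1000 g/kg ≈ 0.9 kg
vegetable oil: 0.25 L × 13/9 × 1000 mL/L ≈ 361.1 mL
chopped walnuts: 225 g × 13/9 ÷ 28.35 g/oz ≈ 11.5 oz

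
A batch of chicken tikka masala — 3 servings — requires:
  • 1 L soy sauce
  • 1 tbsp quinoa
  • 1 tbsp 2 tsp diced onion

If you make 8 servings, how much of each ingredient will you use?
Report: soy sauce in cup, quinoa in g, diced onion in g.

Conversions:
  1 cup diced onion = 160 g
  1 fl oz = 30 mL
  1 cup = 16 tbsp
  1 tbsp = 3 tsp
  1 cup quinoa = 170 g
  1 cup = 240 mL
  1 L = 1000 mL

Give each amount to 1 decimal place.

Scaling factor: 8/3.
soy sauce: 1 L × 8/3 × 1000 mL/L ÷ 240 mL/cup ≈ 11.1 cup
quinoa: 1 tbsp × 8/3 ÷ 16 tbsp/cup × 170 g/cup ≈ 28.3 g
diced onion: (1 tbsp + 2 tsp = 5/3 tbsp) × 8/3 ÷ 16 tbsp/cup × 160 g/cup ≈ 44.4 g

soy sauce: 11.1 cup; quinoa: 28.3 g; diced onion: 44.4 g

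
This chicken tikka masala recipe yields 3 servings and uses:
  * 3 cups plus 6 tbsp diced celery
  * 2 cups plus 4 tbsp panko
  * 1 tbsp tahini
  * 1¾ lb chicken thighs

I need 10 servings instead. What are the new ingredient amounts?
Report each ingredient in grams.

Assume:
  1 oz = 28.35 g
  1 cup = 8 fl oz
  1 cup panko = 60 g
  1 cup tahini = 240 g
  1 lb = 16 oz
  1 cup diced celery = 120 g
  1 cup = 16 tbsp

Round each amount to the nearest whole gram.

diced celery: 1350 g; panko: 450 g; tahini: 50 g; chicken thighs: 2646 g

Scaling factor: 10/3.
diced celery: (3 cup + 6 tbsp = 3.375 cup) × 10/3 × 120 g/cup = 1350 g
panko: (2 cup + 4 tbsp = 2.25 cup) × 10/3 × 60 g/cup = 450 g
tahini: 1 tbsp × 10/3 ÷ 16 tbsp/cup × 240 g/cup = 50 g
chicken thighs: 1.75 lb × 10/3 × 16 oz/lb × 28.35 g/oz = 2646 g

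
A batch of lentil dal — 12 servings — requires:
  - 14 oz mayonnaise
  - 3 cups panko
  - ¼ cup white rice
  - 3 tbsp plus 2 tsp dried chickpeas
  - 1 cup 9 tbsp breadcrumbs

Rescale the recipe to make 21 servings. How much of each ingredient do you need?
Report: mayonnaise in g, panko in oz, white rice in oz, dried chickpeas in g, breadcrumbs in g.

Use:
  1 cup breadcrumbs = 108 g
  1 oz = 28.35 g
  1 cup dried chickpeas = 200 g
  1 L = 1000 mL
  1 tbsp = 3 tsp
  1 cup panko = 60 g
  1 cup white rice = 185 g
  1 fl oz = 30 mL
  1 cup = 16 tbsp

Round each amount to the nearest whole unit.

mayonnaise: 695 g; panko: 11 oz; white rice: 3 oz; dried chickpeas: 80 g; breadcrumbs: 295 g

Scaling factor: 21/12 = 7/4 = 1.75.
mayonnaise: 14 oz × 7/4 × 28.35 g/oz ≈ 695 g
panko: 3 cup × 7/4 × 60 g/cup ÷ 28.35 g/oz ≈ 11 oz
white rice: 0.25 cup × 7/4 × 185 g/cup ÷ 28.35 g/oz ≈ 3 oz
dried chickpeas: (3 tbsp + 2 tsp = 11/3 tbsp) × 7/4 ÷ 16 tbsp/cup × 200 g/cup ≈ 80 g
breadcrumbs: (1 cup + 9 tbsp = 1.5625 cup) × 7/4 × 108 g/cup ≈ 295 g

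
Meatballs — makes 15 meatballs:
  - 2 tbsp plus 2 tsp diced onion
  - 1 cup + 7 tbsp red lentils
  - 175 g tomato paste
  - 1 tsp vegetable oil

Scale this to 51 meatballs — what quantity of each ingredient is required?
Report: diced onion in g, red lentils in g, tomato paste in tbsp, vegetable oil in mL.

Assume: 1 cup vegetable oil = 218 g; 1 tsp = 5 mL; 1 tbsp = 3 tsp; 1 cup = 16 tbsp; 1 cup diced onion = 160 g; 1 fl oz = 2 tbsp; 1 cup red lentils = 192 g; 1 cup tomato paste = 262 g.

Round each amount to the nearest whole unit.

Scaling factor: 51/15 = 17/5 = 3.4.
diced onion: (2 tbsp + 2 tsp = 8/3 tbsp) × 17/5 ÷ 16 tbsp/cup × 160 g/cup ≈ 91 g
red lentils: (1 cup + 7 tbsp = 1.4375 cup) × 17/5 × 192 g/cup ≈ 938 g
tomato paste: 175 g × 17/5 ÷ 262 g/cup × 16 tbsp/cup ≈ 36 tbsp
vegetable oil: 1 tsp × 17/5 × 5 mL/tsp = 17 mL

diced onion: 91 g; red lentils: 938 g; tomato paste: 36 tbsp; vegetable oil: 17 mL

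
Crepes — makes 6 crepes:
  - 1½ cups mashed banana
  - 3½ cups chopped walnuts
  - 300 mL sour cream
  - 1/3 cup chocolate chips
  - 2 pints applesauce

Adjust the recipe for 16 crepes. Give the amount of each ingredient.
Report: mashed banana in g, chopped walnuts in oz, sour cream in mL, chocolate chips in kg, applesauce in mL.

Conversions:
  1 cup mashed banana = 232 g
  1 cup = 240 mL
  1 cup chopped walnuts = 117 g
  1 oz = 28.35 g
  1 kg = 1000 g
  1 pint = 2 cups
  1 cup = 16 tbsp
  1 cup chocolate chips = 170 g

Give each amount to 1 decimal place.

Scaling factor: 16/6 = 8/3.
mashed banana: 1.5 cup × 8/3 × 232 g/cup = 928.0 g
chopped walnuts: 3.5 cup × 8/3 × 117 g/cup ÷ 28.35 g/oz ≈ 38.5 oz
sour cream: 300 mL × 8/3 = 800.0 mL
chocolate chips: 1/3 cup × 8/3 × 170 g/cup ÷ 1000 g/kg ≈ 0.2 kg
applesauce: 2 pint × 8/3 × 2 cup/pint × 240 mL/cup = 2560.0 mL

mashed banana: 928.0 g; chopped walnuts: 38.5 oz; sour cream: 800.0 mL; chocolate chips: 0.2 kg; applesauce: 2560.0 mL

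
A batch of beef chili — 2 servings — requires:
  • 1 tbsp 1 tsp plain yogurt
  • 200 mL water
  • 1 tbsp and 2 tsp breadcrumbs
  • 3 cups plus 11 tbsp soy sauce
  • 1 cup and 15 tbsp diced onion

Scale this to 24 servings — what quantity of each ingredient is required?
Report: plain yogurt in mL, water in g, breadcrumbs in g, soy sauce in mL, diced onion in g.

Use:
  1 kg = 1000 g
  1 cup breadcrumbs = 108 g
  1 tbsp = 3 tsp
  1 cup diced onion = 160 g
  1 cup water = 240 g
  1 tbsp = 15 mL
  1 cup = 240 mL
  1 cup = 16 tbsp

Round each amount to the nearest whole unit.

plain yogurt: 240 mL; water: 2400 g; breadcrumbs: 135 g; soy sauce: 10620 mL; diced onion: 3720 g

Scaling factor: 24/2 = 12.
plain yogurt: (1 tbsp + 1 tsp = 4/3 tbsp) × 12 × 15 mL/tbsp = 240 mL
water: 200 mL × 12 ÷ 240 mL/cup × 240 g/cup = 2400 g
breadcrumbs: (1 tbsp + 2 tsp = 5/3 tbsp) × 12 ÷ 16 tbsp/cup × 108 g/cup = 135 g
soy sauce: (3 cup + 11 tbsp = 3.6875 cup) × 12 × 240 mL/cup = 10620 mL
diced onion: (1 cup + 15 tbsp = 1.9375 cup) × 12 × 160 g/cup = 3720 g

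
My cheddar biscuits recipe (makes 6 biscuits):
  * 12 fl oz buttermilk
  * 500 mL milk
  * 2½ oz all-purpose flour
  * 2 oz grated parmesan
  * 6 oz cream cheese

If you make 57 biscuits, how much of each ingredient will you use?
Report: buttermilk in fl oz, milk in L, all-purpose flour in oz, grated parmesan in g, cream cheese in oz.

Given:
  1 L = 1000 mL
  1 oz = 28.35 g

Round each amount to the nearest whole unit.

Scaling factor: 57/6 = 19/2 = 9.5.
buttermilk: 12 fl oz × 19/2 = 114 fl oz
milk: 500 mL × 19/2 ÷ 1000 mL/L ≈ 5 L
all-purpose flour: 2.5 oz × 19/2 ≈ 24 oz
grated parmesan: 2 oz × 19/2 × 28.35 g/oz ≈ 539 g
cream cheese: 6 oz × 19/2 = 57 oz

buttermilk: 114 fl oz; milk: 5 L; all-purpose flour: 24 oz; grated parmesan: 539 g; cream cheese: 57 oz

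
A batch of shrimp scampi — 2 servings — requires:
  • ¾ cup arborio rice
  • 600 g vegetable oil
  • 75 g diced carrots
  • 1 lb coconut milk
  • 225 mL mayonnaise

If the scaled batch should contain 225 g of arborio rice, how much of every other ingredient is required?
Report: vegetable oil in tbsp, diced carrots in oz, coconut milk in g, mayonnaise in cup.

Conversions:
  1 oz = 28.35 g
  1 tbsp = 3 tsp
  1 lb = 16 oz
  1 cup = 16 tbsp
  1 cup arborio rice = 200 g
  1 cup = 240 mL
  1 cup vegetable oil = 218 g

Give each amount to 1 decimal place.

vegetable oil: 66.1 tbsp; diced carrots: 4.0 oz; coconut milk: 680.4 g; mayonnaise: 1.4 cup

The original recipe has 150 g of arborio rice, so the scaling factor is 225 ÷ 150 = 3/2 = 1.5.
vegetable oil: 600 g × 3/2 ÷ 218 g/cup × 16 tbsp/cup ≈ 66.1 tbsp
diced carrots: 75 g × 3/2 ÷ 28.35 g/oz ≈ 4.0 oz
coconut milk: 1 lb × 3/2 × 16 oz/lb × 28.35 g/oz = 680.4 g
mayonnaise: 225 mL × 3/2 ÷ 240 mL/cup ≈ 1.4 cup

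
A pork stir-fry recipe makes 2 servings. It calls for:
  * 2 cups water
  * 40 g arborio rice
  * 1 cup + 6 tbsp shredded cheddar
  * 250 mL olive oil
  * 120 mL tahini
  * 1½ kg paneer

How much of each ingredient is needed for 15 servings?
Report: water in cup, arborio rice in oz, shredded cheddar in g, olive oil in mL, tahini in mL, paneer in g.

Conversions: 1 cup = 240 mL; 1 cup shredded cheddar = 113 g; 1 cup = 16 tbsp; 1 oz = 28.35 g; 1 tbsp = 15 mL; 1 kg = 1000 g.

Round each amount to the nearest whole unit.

Scaling factor: 15/2 = 7.5.
water: 2 cup × 15/2 = 15 cup
arborio rice: 40 g × 15/2 ÷ 28.35 g/oz ≈ 11 oz
shredded cheddar: (1 cup + 6 tbsp = 1.375 cup) × 15/2 × 113 g/cup ≈ 1165 g
olive oil: 250 mL × 15/2 = 1875 mL
tahini: 120 mL × 15/2 = 900 mL
paneer: 1.5 kg × 15/2 × 1000 g/kg = 11250 g

water: 15 cup; arborio rice: 11 oz; shredded cheddar: 1165 g; olive oil: 1875 mL; tahini: 900 mL; paneer: 11250 g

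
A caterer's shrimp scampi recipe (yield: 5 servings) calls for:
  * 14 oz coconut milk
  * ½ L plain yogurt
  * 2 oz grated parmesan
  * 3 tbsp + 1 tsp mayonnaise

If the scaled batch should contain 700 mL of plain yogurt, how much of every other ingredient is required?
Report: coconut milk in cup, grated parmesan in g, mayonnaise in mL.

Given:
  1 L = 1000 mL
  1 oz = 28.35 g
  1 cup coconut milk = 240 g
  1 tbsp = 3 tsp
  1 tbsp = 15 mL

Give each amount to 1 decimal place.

coconut milk: 2.3 cup; grated parmesan: 79.4 g; mayonnaise: 70.0 mL

The original recipe has 500 mL of plain yogurt, so the scaling factor is 700 ÷ 500 = 7/5 = 1.4.
coconut milk: 14 oz × 7/5 × 28.35 g/oz ÷ 240 g/cup ≈ 2.3 cup
grated parmesan: 2 oz × 7/5 × 28.35 g/oz ≈ 79.4 g
mayonnaise: (3 tbsp + 1 tsp = 10/3 tbsp) × 7/5 × 15 mL/tbsp = 70.0 mL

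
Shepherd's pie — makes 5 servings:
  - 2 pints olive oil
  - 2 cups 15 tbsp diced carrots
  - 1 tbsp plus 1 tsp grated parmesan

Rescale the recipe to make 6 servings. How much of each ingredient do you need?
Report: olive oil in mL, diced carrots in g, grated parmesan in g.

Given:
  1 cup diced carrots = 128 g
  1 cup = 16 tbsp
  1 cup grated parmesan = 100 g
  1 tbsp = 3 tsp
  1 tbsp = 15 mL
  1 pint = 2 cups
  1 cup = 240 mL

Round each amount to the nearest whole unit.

olive oil: 1152 mL; diced carrots: 451 g; grated parmesan: 10 g

Scaling factor: 6/5 = 1.2.
olive oil: 2 pint × 6/5 × 2 cup/pint × 240 mL/cup = 1152 mL
diced carrots: (2 cup + 15 tbsp = 2.9375 cup) × 6/5 × 128 g/cup ≈ 451 g
grated parmesan: (1 tbsp + 1 tsp = 4/3 tbsp) × 6/5 ÷ 16 tbsp/cup × 100 g/cup = 10 g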